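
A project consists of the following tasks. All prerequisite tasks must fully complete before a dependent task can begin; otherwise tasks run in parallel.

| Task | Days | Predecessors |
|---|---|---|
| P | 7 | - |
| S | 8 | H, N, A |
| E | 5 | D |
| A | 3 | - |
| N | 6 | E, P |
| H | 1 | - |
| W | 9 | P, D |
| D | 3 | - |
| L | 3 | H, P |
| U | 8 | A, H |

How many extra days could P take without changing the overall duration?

1

D→E→N→S = 3+5+6+8 = 22 sets the makespan at 22 days.
Longest path through P: 21 days (earliest finish 7, latest finish 8).
Slack of P = 1 − 0 = 1 day.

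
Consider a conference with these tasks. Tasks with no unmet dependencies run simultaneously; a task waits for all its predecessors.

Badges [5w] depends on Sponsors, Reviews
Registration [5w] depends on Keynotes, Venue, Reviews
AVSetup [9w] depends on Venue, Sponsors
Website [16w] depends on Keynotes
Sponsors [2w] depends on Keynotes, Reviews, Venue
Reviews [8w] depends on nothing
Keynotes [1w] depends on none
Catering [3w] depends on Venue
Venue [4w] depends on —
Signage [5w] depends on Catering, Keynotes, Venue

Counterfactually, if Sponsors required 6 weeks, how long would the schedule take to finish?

Actual critical path: Reviews→Sponsors→AVSetup = 8+2+9 = 19 ⇒ 19 weeks.
Since Sponsors is critical, the +4 change carries straight to that chain (now 23 weeks).
That remains the longest chain; total 23 weeks.

23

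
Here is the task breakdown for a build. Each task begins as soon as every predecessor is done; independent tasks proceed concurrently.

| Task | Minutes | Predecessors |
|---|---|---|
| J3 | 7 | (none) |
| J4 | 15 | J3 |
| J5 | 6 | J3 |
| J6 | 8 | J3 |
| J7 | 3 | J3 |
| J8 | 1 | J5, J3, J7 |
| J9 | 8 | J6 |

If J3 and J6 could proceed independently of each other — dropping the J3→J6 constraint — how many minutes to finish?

22

Original critical path: J3→J6→J9 = 7+8+8 = 23 ⇒ 23 minutes.
Without J3→J6, J6's earliest start moves from 7 to 0.
After: J3→J4 = 7+15 = 22 → 22 minutes.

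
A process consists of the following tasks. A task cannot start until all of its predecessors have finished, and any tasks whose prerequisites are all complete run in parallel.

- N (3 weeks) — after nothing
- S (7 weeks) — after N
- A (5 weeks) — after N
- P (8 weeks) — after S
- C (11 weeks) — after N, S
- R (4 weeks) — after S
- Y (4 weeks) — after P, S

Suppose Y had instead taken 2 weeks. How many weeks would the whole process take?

21

Actual critical path: N→S→P→Y = 3+7+8+4 = 22 ⇒ 22 weeks.
Y is on the critical path; changing it to 2 makes that path 20 weeks.
Now N→S→C = 3+7+11 = 21 is longest, so the finish becomes 21 weeks.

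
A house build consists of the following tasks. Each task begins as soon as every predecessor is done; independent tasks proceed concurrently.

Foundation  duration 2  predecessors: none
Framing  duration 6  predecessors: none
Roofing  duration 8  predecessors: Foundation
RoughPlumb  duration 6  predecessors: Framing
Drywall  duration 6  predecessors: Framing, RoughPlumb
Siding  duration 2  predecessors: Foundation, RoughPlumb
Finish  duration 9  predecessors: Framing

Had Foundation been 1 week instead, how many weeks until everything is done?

18

The binding path is Framing→RoughPlumb→Drywall = 6+6+6 = 18; finish at 18 weeks.
Foundation is off the critical path — its longest chain is 10 weeks, giving 8 of slack.
No other chain overtakes it, so the finish is 18 weeks.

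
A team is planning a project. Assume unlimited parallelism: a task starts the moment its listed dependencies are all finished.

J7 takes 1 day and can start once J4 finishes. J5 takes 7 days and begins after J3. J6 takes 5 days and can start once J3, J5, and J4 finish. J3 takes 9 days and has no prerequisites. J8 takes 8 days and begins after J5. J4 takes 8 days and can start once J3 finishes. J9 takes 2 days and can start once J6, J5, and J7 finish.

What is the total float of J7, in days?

4

J3→J4→J6→J9 = 9+8+5+2 = 24 sets the makespan at 24 days.
J7 finishes as early as 18 and must finish by 22.
Float = 24 − 20 = 4.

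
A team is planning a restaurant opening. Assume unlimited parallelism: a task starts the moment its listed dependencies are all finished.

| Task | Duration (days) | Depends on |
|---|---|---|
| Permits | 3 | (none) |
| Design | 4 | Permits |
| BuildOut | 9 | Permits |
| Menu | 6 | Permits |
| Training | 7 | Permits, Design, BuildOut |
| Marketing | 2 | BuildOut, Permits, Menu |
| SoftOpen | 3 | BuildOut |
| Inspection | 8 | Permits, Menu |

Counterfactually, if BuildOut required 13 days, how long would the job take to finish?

23

As given, the longest chain is Permits→BuildOut→Training = 3+9+7 = 19, so the finish is 19 days.
BuildOut is on the critical path; changing it to 13 makes that path 23 days.
That remains the longest chain; total 23 days.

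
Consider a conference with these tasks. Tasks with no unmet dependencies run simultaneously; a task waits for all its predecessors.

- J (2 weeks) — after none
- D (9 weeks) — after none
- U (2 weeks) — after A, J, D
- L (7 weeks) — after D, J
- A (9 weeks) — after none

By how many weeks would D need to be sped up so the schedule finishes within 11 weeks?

Current finish: 16 weeks; target: 11.
D is on every critical path, so each week cut from D cuts the finish by one (this holds down to a finish of 11).
Need 16 − 11 = 5 weeks off D → D becomes 4 weeks, finish becomes 11.

5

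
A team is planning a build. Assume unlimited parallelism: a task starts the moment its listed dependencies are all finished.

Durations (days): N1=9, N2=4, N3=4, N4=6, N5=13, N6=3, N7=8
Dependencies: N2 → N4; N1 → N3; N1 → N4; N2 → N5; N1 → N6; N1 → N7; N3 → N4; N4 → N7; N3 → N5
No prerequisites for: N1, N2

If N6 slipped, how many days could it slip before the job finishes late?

15

Critical path: N1→N3→N4→N7 = 9+4+6+8 = 27, so the finish is 27 days.
N6 finishes as early as 12 and must finish by 27.
Float = 27 − 12 = 15.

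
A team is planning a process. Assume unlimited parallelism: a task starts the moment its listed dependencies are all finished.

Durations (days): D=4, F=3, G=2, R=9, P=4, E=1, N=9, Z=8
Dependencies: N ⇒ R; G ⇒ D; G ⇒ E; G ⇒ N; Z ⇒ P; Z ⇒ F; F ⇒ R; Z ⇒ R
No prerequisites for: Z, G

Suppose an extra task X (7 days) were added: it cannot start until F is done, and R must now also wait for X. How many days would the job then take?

27

Originally the job takes 20 days.
With X inserted, R now waits for max(F, Z, N, X).
New critical path: Z→F→X→R = 8+3+7+9 = 27 ⇒ 27 days.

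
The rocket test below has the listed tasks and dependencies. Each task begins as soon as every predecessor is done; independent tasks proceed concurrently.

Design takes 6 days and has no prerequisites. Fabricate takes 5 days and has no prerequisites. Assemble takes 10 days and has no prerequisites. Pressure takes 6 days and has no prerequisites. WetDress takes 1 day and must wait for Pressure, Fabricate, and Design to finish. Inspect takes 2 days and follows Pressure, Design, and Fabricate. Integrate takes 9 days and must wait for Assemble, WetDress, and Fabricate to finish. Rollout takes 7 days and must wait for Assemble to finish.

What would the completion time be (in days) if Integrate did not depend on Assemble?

17

With the dependency in place, Assemble→Integrate = 10+9 = 19 sets the finish at 19 days.
Without Assemble→Integrate, Integrate's earliest start moves from 10 to 7.
After: Assemble→Rollout = 10+7 = 17 → 17 days.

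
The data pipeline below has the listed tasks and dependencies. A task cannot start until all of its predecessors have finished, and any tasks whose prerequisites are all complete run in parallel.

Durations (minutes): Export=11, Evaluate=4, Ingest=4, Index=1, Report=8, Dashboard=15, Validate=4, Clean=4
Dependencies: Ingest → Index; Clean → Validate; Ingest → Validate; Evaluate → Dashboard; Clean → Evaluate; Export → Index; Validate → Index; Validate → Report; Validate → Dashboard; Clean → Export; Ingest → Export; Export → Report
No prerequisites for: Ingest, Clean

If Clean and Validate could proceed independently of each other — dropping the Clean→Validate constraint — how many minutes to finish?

23

Original critical path: Ingest→Validate→Dashboard = 4+4+15 = 23 ⇒ 23 minutes.
Dropping Clean→Validate doesn't change Validate's earliest start (4); another predecessor still binds.
After: Ingest→Validate→Dashboard = 4+4+15 = 23 → 23 minutes.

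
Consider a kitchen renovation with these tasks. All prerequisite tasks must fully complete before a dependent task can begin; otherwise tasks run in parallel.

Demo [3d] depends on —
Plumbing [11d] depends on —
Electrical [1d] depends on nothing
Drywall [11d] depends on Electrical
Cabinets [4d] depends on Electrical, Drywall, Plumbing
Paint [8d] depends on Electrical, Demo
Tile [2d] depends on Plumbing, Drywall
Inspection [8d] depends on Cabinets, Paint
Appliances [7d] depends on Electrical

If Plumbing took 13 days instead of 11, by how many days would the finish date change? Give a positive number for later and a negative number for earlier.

1

Baseline: Electrical→Drywall→Cabinets→Inspection = 1+11+4+8 = 24 → 24 days.
Plumbing has 1 day of float (longest path through it is 23).
Now Plumbing→Cabinets→Inspection = 13+4+8 = 25 is longest, so the finish becomes 25 days.
Change in finish: 25 − 24 = +1 days.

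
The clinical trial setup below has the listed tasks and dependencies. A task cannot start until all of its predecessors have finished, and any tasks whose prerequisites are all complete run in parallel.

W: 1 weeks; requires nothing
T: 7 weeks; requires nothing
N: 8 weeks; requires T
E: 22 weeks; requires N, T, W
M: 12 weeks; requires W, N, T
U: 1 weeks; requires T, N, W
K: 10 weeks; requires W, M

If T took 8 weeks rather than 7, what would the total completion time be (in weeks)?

38

As given, the longest chain is T→N→E = 7+8+22 = 37, so the finish is 37 weeks.
T is on the critical path; changing it to 8 makes that path 38 weeks.
No other chain overtakes it, so the finish is 38 weeks.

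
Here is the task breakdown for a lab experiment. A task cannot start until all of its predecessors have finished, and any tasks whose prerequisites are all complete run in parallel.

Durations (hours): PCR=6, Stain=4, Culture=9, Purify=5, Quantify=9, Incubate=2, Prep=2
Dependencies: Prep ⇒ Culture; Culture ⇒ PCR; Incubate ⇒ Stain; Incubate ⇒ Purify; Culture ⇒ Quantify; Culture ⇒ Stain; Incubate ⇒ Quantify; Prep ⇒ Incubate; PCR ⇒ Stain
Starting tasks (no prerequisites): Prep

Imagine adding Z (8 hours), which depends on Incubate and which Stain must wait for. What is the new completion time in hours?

21

Originally the plan takes 21 hours.
With Z inserted, Stain now waits for max(Incubate, PCR, Culture, Z).
New critical path: Prep→Culture→PCR→Stain = 2+9+6+4 = 21 ⇒ 21 hours.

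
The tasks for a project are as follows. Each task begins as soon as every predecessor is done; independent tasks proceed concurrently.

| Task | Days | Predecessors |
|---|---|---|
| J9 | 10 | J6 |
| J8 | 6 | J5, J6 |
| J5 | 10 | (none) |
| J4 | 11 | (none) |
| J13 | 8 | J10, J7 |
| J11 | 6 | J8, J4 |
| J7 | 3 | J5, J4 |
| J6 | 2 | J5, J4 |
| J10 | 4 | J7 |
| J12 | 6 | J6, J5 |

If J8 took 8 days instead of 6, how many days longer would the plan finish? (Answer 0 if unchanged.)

The binding path is J4→J7→J10→J13 = 11+3+4+8 = 26; finish at 26 days.
J8 has 1 day of float (longest path through it is 25).
The binding chain switches to J4→J6→J8→J11 = 11+2+8+6 = 27; finish 27 days.
Change in finish: 27 − 26 = +1 days.

1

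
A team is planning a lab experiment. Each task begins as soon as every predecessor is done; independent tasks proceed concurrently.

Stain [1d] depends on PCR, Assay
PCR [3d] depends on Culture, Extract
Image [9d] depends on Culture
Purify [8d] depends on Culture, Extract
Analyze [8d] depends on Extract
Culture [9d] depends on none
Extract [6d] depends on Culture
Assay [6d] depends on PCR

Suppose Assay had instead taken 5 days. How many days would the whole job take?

24

Baseline: Culture→Extract→PCR→Assay→Stain = 9+6+3+6+1 = 25 → 25 days.
Assay lies on that path, so at 5 days the path becomes 24 days.
No other chain overtakes it, so the finish is 24 days.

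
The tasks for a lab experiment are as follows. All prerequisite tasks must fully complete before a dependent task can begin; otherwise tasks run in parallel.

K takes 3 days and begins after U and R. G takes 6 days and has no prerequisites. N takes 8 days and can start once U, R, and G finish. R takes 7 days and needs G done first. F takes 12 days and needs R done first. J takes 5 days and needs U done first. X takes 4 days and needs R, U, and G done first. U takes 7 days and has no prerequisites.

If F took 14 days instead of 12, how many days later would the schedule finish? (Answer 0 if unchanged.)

As given, the longest chain is G→R→F = 6+7+12 = 25, so the finish is 25 days.
F lies on that path, so at 14 days the path becomes 27 days.
That remains the longest chain; total 27 days.
Change in finish: 27 − 25 = +2 days.

2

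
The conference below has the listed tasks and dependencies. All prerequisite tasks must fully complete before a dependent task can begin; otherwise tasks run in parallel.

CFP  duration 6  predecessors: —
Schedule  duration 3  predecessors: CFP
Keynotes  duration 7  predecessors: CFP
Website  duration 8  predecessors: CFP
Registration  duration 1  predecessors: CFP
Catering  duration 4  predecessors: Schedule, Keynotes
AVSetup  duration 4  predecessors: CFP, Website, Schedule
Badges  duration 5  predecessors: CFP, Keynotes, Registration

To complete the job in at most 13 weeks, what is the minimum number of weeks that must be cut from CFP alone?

5

Current finish: 18 weeks; target: 13.
CFP is on every critical path, so each week cut from CFP cuts the finish by one (this holds down to a finish of 13).
Need 18 − 13 = 5 weeks off CFP → CFP becomes 1 week, finish becomes 13.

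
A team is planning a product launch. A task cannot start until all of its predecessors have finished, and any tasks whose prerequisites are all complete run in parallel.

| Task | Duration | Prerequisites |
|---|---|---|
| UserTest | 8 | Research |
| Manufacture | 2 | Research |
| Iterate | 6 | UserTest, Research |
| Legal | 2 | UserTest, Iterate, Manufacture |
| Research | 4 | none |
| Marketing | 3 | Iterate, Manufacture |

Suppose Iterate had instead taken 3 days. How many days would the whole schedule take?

18

Baseline: Research→UserTest→Iterate→Marketing = 4+8+6+3 = 21 → 21 days.
Iterate lies on that path, so at 3 days the path becomes 18 days.
That remains the longest chain; total 18 days.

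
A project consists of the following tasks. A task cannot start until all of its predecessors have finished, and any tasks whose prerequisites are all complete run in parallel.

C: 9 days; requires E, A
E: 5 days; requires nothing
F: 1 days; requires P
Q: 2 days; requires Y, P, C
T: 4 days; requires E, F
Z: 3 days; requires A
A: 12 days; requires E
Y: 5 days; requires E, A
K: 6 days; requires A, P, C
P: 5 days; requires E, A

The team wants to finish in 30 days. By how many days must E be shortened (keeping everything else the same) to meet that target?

Current finish: 32 days; target: 30.
E is on every critical path, so each day cut from E cuts the finish by one (this holds down to a finish of 28).
Need 32 − 30 = 2 days off E → E becomes 3 days, finish becomes 30.

2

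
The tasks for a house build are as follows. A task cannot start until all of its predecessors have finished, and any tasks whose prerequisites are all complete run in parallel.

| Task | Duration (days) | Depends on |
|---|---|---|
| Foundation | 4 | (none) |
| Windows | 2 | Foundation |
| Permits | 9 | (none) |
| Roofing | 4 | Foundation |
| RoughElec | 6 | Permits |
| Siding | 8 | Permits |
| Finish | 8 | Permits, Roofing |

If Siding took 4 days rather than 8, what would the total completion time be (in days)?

Critical path before the change: Permits→Siding = 9+8 = 17 giving 17 days.
Since Siding is critical, the -4 change carries straight to that chain (now 13 days).
The binding chain switches to Permits→Finish = 9+8 = 17; finish 17 days.

17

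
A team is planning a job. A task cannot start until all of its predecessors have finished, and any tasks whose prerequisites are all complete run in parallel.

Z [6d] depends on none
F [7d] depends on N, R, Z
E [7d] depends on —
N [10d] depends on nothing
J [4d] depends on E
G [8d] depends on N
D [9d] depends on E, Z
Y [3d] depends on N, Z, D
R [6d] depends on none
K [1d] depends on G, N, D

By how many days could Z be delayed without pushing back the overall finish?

1

Critical path: E→D→Y = 7+9+3 = 19, so the finish is 19 days.
Longest path through Z: 18 days (earliest finish 6, latest finish 7).
Slack of Z = 1 − 0 = 1 day.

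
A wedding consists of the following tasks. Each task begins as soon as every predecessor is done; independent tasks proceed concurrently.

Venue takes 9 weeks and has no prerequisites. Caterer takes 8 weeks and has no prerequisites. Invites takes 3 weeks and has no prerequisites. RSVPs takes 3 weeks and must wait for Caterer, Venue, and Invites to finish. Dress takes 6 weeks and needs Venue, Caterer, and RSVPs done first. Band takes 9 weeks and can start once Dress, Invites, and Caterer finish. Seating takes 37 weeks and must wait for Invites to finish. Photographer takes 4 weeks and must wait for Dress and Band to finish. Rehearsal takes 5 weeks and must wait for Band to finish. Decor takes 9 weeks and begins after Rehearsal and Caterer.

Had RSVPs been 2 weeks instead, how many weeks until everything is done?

40

As given, the longest chain is Venue→RSVPs→Dress→Band→Rehearsal→Decor = 9+3+6+9+5+9 = 41, so the finish is 41 weeks.
RSVPs is on the critical path; changing it to 2 makes that path 40 weeks.
No other chain overtakes it, so the finish is 40 weeks.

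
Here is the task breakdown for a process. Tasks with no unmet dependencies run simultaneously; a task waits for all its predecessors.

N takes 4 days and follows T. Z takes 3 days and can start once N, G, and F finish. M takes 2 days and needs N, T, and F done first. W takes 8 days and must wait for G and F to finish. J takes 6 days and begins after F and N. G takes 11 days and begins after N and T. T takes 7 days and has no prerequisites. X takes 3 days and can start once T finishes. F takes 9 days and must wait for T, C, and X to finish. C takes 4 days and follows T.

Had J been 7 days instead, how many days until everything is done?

Baseline: T→N→G→W = 7+4+11+8 = 30 → 30 days.
J is off the critical path — its longest chain is 26 days, giving 4 of slack.
That remains the longest chain; total 30 days.

30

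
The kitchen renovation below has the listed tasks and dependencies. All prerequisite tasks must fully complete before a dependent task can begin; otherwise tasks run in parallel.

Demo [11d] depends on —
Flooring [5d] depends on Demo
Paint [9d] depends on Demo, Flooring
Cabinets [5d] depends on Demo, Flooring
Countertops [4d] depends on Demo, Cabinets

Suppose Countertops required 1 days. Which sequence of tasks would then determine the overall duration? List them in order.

Demo, Flooring, Paint

As given, the longest chain is Demo→Flooring→Cabinets→Countertops = 11+5+5+4 = 25, so the finish is 25 days.
Countertops is on the critical path; changing it to 1 makes that path 22 days.
Now Demo→Flooring→Paint = 11+5+9 = 25 is longest, so the finish becomes 25 days.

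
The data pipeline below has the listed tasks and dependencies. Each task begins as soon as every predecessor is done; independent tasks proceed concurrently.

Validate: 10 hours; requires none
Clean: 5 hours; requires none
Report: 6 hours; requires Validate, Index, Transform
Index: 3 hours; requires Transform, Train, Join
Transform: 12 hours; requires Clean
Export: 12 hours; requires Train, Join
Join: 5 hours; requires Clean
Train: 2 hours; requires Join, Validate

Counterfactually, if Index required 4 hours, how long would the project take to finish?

27

The binding path is Clean→Transform→Index→Report = 5+12+3+6 = 26; finish at 26 hours.
Index is on the critical path; changing it to 4 makes that path 27 hours.
The critical path is still Clean→Transform→Index→Report; finish is now 27 hours.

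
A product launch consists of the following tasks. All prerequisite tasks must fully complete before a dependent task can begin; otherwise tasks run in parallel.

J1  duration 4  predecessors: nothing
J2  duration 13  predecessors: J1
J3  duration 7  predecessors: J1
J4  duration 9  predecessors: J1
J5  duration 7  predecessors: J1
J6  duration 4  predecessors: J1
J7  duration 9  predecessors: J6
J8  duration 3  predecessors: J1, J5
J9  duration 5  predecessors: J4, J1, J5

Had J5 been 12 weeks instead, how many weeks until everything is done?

Actual critical path: J1→J4→J9 = 4+9+5 = 18 ⇒ 18 weeks.
J5 has 2 weeks of float (longest path through it is 16).
The binding chain switches to J1→J5→J9 = 4+12+5 = 21; finish 21 weeks.

21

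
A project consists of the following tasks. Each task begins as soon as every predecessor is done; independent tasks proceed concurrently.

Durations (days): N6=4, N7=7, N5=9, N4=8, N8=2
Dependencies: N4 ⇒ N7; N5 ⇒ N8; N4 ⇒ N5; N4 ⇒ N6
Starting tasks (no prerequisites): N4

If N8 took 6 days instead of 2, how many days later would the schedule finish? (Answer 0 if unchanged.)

4

The binding path is N4→N5→N8 = 8+9+2 = 19; finish at 19 days.
Since N8 is critical, the +4 change carries straight to that chain (now 23 days).
That remains the longest chain; total 23 days.
Change in finish: 23 − 19 = +4 days.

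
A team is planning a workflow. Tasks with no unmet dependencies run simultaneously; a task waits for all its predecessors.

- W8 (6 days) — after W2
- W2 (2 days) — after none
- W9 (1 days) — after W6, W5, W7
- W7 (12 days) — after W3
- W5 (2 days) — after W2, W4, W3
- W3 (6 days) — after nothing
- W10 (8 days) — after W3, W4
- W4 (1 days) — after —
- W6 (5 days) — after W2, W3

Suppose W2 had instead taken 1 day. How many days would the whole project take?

Actual critical path: W3→W7→W9 = 6+12+1 = 19 ⇒ 19 days.
W2 is off the critical path — its longest chain is 8 days, giving 11 of slack.
The critical path is still W3→W7→W9; finish is now 19 days.

19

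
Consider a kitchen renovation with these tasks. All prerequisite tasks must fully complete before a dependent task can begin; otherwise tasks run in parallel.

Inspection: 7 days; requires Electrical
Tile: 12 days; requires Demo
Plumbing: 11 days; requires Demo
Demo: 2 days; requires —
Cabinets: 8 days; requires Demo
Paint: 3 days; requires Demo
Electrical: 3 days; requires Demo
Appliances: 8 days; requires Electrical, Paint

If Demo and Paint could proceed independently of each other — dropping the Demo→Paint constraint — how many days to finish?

14

Before: longest chain Demo→Tile = 2+12 = 14, finish 14.
Without Demo→Paint, Paint's earliest start moves from 2 to 0.
The longest chain is now Demo→Tile = 2+12 = 14, so the project takes 14 days.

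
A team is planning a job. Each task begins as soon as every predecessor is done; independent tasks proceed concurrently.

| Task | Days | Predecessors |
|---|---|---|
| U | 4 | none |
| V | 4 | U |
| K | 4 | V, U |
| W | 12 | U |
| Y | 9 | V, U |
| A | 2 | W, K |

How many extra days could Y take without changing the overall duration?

1

U→W→A = 4+12+2 = 18 sets the makespan at 18 days.
Longest path through Y: 17 days (earliest finish 17, latest finish 18).
Slack of Y = 9 − 8 = 1 day.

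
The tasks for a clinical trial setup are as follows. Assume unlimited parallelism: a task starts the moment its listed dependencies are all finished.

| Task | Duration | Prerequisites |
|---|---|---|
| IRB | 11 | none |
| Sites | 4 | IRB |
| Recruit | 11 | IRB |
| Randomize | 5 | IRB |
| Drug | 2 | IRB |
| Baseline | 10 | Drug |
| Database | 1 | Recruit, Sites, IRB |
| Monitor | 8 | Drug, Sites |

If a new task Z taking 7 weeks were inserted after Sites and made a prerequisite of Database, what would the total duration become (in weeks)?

Originally the clinical trial setup takes 23 weeks.
With Z inserted, Database now waits for max(Recruit, Sites, IRB, Z).
New critical path: IRB→Sites→Z→Database = 11+4+7+1 = 23 ⇒ 23 weeks.

23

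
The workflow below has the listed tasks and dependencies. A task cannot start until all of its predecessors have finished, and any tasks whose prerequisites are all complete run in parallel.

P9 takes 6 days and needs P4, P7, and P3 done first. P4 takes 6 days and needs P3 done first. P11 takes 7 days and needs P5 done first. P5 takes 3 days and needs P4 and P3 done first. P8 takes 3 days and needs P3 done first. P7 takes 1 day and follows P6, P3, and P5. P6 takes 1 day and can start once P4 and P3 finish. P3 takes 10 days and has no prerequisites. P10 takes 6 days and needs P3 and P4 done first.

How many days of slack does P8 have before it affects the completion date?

13

The longest chain is P3→P4→P5→P7→P9 = 10+6+3+1+6 = 26; overall finish 26 days.
The longest chain containing P8 totals 13 days.
So P8 can slip 26 − 13 = 13 days.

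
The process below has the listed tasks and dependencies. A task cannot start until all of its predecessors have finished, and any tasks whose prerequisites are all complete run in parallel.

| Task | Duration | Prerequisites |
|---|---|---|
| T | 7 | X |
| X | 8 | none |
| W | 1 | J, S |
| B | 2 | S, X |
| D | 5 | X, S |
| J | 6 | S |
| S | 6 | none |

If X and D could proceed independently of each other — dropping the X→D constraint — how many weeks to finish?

15

With the dependency in place, X→T = 8+7 = 15 sets the finish at 15 weeks.
Without X→D, D's earliest start moves from 8 to 6.
The longest chain is now X→T = 8+7 = 15, so the process takes 15 weeks.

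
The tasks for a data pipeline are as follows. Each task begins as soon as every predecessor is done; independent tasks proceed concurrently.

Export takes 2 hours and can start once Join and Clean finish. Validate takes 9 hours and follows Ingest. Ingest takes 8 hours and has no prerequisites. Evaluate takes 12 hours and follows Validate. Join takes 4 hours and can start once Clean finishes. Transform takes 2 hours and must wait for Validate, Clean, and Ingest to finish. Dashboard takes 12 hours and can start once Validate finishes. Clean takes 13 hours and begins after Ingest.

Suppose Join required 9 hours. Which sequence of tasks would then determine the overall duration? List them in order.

Actual critical path: Ingest→Validate→Evaluate = 8+9+12 = 29 ⇒ 29 hours.
Join has 2 hours of float (longest path through it is 27).
New critical path: Ingest→Clean→Join→Export = 8+13+9+2 = 32 ⇒ 32 hours.

Ingest, Clean, Join, Export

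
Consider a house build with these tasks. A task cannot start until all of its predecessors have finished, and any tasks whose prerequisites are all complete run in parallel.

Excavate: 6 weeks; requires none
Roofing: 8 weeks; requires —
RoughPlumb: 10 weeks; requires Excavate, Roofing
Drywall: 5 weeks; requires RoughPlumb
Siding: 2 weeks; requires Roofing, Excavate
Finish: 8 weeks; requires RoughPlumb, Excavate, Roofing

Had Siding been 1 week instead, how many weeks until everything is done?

Actual critical path: Roofing→RoughPlumb→Finish = 8+10+8 = 26 ⇒ 26 weeks.
Siding is off the critical path — its longest chain is 10 weeks, giving 16 of slack.
The critical path is still Roofing→RoughPlumb→Finish; finish is now 26 weeks.

26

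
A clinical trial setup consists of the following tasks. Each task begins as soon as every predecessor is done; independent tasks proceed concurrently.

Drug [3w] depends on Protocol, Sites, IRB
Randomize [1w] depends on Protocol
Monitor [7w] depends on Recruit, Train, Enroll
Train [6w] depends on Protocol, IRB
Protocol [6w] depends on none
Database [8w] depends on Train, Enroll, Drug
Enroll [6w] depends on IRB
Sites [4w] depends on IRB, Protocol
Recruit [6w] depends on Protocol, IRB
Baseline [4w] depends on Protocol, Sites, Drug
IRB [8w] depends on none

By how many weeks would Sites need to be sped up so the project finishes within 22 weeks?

1

Current finish: 23 weeks; target: 22.
Sites is on every critical path, so each week cut from Sites cuts the finish by one (this holds down to a finish of 22).
Need 23 − 22 = 1 week off Sites → Sites becomes 3 weeks, finish becomes 22.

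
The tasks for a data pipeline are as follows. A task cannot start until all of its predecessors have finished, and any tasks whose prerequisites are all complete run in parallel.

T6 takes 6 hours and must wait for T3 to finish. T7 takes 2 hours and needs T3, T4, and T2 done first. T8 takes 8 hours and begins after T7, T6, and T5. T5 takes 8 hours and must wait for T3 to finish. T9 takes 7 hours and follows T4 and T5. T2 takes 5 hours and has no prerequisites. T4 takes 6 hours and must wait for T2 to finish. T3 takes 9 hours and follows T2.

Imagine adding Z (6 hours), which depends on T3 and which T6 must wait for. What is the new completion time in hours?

Originally the data pipeline takes 30 hours.
With Z inserted, T6 now waits for max(T3, Z).
New critical path: T2→T3→Z→T6→T8 = 5+9+6+6+8 = 34 ⇒ 34 hours.

34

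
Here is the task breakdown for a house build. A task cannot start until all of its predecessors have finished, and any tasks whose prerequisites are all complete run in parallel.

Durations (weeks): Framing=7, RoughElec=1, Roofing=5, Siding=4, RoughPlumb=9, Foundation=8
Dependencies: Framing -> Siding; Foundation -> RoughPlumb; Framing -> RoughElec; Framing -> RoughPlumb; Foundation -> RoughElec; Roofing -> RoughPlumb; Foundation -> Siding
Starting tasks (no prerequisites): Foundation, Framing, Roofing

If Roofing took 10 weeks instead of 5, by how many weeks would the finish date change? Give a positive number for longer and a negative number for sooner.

The binding path is Foundation→RoughPlumb = 8+9 = 17; finish at 17 weeks.
Roofing is off the critical path — its longest chain is 14 weeks, giving 3 of slack.
New critical path: Roofing→RoughPlumb = 10+9 = 19 ⇒ 19 weeks.
Change in finish: 19 − 17 = +2 weeks.

2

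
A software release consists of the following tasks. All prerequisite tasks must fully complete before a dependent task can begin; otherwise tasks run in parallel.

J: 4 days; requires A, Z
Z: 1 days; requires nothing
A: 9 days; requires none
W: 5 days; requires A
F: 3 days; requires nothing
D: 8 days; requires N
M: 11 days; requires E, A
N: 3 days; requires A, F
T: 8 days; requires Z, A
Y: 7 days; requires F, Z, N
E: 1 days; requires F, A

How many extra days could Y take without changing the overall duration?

The longest chain is A→E→M = 9+1+11 = 21; overall finish 21 days.
The longest chain containing Y totals 19 days.
So Y can slip 21 − 19 = 2 days.

2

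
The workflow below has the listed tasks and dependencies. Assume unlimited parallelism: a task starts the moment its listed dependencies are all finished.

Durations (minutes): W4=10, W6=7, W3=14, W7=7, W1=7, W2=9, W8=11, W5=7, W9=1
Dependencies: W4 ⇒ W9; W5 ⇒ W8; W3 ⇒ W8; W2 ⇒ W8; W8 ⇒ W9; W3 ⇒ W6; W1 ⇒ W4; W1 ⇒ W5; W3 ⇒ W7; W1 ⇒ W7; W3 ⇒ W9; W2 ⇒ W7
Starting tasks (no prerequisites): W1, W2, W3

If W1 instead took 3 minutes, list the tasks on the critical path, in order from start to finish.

Actual critical path: W1→W5→W8→W9 = 7+7+11+1 = 26 ⇒ 26 minutes.
W1 is on the critical path; changing it to 3 makes that path 22 minutes.
The binding chain switches to W3→W8→W9 = 14+11+1 = 26; finish 26 minutes.

W3, W8, W9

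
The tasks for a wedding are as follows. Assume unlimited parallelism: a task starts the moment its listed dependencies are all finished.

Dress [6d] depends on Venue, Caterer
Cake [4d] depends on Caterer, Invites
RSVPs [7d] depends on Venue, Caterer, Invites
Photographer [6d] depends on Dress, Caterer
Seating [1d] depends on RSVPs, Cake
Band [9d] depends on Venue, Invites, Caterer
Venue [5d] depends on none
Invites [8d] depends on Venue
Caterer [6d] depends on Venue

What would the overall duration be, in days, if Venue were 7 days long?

25

Baseline: Venue→Caterer→Dress→Photographer = 5+6+6+6 = 23 → 23 days.
Since Venue is critical, the +2 change carries straight to that chain (now 25 days).
The critical path is still Venue→Caterer→Dress→Photographer; finish is now 25 days.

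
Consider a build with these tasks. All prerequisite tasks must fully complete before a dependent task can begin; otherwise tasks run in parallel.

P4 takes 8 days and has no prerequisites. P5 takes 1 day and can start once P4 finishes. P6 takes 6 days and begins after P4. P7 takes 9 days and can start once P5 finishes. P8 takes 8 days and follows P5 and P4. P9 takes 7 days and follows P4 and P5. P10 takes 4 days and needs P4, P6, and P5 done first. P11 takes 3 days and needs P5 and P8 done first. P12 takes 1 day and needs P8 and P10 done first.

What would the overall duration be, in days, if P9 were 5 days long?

Critical path before the change: P4→P5→P8→P11 = 8+1+8+3 = 20 giving 20 days.
P9 is off the critical path — its longest chain is 16 days, giving 4 of slack.
No other chain overtakes it, so the finish is 20 days.

20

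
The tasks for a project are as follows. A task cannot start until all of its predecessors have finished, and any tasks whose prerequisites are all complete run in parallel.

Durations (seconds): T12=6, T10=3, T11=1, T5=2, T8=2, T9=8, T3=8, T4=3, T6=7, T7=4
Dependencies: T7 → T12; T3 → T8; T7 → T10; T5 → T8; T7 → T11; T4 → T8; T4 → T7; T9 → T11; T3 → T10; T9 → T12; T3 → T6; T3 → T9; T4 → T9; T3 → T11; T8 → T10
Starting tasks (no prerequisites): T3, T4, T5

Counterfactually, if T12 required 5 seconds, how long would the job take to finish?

Critical path before the change: T3→T9→T12 = 8+8+6 = 22 giving 22 seconds.
T12 is on the critical path; changing it to 5 makes that path 21 seconds.
The critical path is still T3→T9→T12; finish is now 21 seconds.

21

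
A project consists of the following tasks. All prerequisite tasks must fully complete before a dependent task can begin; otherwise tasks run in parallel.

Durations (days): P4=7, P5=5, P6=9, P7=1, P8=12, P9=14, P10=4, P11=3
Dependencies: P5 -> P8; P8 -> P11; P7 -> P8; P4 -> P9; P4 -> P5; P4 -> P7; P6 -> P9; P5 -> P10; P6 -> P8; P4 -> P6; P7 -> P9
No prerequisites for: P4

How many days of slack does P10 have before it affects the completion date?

Critical path: P4→P6→P8→P11 = 7+9+12+3 = 31, so the finish is 31 days.
Longest path through P10: 16 days (earliest finish 16, latest finish 31).
So P10 can slip 31 − 16 = 15 days.

15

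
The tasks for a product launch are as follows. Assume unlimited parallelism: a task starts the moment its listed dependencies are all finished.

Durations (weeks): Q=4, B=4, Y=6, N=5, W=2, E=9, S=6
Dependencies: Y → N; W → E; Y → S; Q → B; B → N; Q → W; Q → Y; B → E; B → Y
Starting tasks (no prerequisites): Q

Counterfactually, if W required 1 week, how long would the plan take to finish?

20

As given, the longest chain is Q→B→Y→S = 4+4+6+6 = 20, so the finish is 20 weeks.
W has 5 weeks of float (longest path through it is 15).
The critical path is still Q→B→Y→S; finish is now 20 weeks.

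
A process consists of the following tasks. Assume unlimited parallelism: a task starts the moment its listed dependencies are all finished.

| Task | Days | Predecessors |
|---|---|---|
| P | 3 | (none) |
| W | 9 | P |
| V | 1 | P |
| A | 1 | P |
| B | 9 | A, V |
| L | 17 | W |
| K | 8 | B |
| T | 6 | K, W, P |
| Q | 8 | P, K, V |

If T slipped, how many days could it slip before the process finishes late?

P→W→L = 3+9+17 = 29 sets the makespan at 29 days.
Longest path through T: 27 days (earliest finish 27, latest finish 29).
Slack of T = 23 − 21 = 2 days.

2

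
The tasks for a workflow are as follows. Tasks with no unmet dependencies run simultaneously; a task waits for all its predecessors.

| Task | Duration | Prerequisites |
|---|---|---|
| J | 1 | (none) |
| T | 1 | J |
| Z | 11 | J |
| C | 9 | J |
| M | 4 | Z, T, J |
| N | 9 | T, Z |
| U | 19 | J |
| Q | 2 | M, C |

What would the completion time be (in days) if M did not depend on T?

21

Before: longest chain J→Z→N = 1+11+9 = 21, finish 21.
Dropping T→M doesn't change M's earliest start (12); another predecessor still binds.
The longest chain is now J→Z→N = 1+11+9 = 21, so the job takes 21 days.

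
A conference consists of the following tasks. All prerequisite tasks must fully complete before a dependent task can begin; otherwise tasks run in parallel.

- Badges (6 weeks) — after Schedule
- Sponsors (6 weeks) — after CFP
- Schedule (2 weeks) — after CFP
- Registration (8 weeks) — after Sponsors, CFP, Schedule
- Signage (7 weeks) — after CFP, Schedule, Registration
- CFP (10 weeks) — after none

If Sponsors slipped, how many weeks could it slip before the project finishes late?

0

Critical path: CFP→Sponsors→Registration→Signage = 10+6+8+7 = 31, so the finish is 31 weeks.
Longest path through Sponsors: 31 weeks (earliest finish 16, latest finish 16).
Slack of Sponsors = 10 − 10 = 0 weeks.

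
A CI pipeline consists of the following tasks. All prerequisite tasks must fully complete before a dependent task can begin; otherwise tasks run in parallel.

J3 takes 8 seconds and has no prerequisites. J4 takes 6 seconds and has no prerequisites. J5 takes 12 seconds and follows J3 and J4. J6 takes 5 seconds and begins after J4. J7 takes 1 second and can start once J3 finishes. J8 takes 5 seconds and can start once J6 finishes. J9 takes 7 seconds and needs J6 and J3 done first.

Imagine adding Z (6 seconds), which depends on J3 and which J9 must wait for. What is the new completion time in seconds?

21

Originally the CI pipeline takes 20 seconds.
With Z inserted, J9 now waits for max(J6, J3, Z).
New critical path: J3→Z→J9 = 8+6+7 = 21 ⇒ 21 seconds.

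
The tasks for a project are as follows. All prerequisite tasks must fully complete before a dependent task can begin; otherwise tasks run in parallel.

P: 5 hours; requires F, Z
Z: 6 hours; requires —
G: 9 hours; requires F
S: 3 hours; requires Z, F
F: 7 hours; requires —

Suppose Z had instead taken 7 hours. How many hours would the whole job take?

Actual critical path: F→G = 7+9 = 16 ⇒ 16 hours.
Z is off the critical path — its longest chain is 11 hours, giving 5 of slack.
That remains the longest chain; total 16 hours.

16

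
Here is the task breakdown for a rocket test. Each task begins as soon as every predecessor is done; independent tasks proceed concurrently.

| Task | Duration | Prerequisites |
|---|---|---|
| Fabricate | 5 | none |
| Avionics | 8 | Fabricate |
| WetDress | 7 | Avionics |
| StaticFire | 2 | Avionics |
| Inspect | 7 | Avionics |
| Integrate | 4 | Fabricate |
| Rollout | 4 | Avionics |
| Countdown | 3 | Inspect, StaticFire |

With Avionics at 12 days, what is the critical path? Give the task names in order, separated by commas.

The binding path is Fabricate→Avionics→Inspect→Countdown = 5+8+7+3 = 23; finish at 23 days.
Since Avionics is critical, the +4 change carries straight to that chain (now 27 days).
No other chain overtakes it, so the finish is 27 days.

Fabricate, Avionics, Inspect, Countdown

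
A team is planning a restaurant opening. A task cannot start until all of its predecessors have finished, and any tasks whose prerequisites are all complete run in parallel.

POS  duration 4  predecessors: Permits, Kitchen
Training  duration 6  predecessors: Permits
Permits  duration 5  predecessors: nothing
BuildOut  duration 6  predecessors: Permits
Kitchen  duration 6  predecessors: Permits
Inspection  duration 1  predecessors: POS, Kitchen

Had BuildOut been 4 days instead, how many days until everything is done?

Critical path before the change: Permits→Kitchen→POS→Inspection = 5+6+4+1 = 16 giving 16 days.
The longest path through BuildOut is only 11 days, so BuildOut has float 5.
The critical path is still Permits→Kitchen→POS→Inspection; finish is now 16 days.

16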